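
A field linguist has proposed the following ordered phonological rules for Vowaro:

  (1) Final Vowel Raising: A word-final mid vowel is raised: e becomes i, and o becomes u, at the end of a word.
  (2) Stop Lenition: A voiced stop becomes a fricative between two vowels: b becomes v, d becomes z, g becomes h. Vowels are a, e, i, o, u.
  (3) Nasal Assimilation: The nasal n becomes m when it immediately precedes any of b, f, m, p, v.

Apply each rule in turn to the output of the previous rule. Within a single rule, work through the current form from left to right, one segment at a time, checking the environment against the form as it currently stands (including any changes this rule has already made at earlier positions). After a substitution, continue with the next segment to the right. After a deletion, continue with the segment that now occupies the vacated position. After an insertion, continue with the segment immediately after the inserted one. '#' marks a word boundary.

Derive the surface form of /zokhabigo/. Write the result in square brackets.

[zokhavihu]

(1) Final Vowel Raising: [zokhabigo] → [zokhabigu]
(2) Stop Lenition: [zokhabigu] → [zokhavihu]
(3) Nasal Assimilation: no change — [zokhavihu]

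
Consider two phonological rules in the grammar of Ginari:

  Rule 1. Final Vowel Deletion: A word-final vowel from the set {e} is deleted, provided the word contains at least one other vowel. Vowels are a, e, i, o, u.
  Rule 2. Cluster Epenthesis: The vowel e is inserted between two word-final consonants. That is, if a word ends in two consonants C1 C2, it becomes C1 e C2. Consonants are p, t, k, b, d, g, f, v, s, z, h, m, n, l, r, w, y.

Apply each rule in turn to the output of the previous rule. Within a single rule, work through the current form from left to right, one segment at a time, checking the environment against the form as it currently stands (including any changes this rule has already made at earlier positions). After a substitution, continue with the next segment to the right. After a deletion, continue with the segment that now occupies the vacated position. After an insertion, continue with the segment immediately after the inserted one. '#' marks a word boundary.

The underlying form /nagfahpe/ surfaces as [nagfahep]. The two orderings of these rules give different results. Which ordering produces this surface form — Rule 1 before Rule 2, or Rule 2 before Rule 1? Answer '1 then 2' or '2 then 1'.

1 then 2

Order 1 then 2:
  1 Final Vowel Deletion: [nagfahpe] → [nagfahp]
  2 Cluster Epenthesis: [nagfahp] → [nagfahep]
  result: [nagfahep]
Order 2 then 1:
  2 Cluster Epenthesis: no change — [nagfahpe]
  1 Final Vowel Deletion: [nagfahpe] → [nagfahp]
  result: [nagfahp]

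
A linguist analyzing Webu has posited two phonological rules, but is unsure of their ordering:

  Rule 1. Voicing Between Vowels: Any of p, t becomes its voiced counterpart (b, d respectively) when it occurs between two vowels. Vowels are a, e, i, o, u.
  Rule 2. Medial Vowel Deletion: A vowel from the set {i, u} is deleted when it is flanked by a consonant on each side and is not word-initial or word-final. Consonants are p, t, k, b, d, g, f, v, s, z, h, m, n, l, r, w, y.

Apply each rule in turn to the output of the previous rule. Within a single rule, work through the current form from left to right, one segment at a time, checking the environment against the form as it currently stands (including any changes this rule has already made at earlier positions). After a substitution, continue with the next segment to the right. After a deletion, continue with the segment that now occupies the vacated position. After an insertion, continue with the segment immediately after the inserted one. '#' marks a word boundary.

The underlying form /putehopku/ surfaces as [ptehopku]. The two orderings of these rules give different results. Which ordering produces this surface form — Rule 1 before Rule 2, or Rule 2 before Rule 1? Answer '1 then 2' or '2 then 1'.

2 then 1

Order 1 then 2:
  1 Voicing Between Vowels: [putehopku] → [pudehopku]
  2 Medial Vowel Deletion: [pudehopku] → [pdehopku]
  result: [pdehopku]
Order 2 then 1:
  2 Medial Vowel Deletion: [putehopku] → [ptehopku]
  1 Voicing Between Vowels: no change — [ptehopku]
  result: [ptehopku]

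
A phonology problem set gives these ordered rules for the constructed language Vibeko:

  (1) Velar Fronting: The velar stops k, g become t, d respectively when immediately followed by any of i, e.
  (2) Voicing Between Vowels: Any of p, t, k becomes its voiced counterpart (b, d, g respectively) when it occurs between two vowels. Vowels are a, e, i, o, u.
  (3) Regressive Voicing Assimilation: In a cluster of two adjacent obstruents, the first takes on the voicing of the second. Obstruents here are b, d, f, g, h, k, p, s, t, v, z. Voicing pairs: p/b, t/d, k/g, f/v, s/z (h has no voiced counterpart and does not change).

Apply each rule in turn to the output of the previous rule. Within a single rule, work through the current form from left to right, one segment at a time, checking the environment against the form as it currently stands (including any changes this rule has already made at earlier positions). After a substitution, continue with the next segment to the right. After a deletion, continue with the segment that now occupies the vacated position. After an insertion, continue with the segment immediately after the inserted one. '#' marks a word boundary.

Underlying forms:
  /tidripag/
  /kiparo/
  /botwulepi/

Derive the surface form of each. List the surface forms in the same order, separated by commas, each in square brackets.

[tidribag], [tibaro], [botwulebi]

/tidripag/:
  (1) Velar Fronting: no change — [tidripag]
  (2) Voicing Between Vowels: [tidripag] → [tidribag]
  (3) Regressive Voicing Assimilation: no change — [tidribag]
/kiparo/:
  (1) Velar Fronting: [kiparo] → [tiparo]
  (2) Voicing Between Vowels: [tiparo] → [tibaro]
  (3) Regressive Voicing Assimilation: no change — [tibaro]
/botwulepi/:
  (1) Velar Fronting: no change — [botwulepi]
  (2) Voicing Between Vowels: [botwulepi] → [botwulebi]
  (3) Regressive Voicing Assimilation: no change — [botwulebi]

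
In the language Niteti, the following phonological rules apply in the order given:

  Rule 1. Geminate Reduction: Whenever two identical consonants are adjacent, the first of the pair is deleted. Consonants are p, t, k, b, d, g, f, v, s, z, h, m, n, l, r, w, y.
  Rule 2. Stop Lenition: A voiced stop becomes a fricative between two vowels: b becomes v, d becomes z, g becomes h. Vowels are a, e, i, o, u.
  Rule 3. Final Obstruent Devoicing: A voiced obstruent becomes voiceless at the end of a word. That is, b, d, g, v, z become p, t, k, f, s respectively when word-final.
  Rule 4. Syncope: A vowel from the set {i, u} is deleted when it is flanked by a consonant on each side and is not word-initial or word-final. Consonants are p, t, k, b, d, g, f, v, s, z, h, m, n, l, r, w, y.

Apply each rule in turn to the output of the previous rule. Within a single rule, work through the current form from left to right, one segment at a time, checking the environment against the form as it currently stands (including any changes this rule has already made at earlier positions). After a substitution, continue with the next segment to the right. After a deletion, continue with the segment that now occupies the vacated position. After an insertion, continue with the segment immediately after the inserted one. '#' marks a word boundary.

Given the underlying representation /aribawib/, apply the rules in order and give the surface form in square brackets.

[arvawp]

Rule 1 Geminate Reduction: no change — [aribawib]
Rule 2 Stop Lenition: [aribawib] → [arivawib]
Rule 3 Final Obstruent Devoicing: [arivawib] → [arivawip]
Rule 4 Syncope: [arivawip] → [arvawp]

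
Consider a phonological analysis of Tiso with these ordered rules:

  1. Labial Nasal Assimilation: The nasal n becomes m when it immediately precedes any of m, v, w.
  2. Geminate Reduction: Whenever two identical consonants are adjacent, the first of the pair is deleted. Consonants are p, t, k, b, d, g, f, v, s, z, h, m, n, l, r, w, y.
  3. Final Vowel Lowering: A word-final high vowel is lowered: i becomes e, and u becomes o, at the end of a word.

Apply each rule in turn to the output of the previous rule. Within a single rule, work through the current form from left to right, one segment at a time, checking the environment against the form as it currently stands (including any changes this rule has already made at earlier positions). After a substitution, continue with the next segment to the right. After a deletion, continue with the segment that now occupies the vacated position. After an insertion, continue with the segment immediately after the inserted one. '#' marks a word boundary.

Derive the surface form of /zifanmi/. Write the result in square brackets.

[zifame]

1 Labial Nasal Assimilation: [zifanmi] → [zifammi]
2 Geminate Reduction: [zifammi] → [zifami]
3 Final Vowel Lowering: [zifami] → [zifame]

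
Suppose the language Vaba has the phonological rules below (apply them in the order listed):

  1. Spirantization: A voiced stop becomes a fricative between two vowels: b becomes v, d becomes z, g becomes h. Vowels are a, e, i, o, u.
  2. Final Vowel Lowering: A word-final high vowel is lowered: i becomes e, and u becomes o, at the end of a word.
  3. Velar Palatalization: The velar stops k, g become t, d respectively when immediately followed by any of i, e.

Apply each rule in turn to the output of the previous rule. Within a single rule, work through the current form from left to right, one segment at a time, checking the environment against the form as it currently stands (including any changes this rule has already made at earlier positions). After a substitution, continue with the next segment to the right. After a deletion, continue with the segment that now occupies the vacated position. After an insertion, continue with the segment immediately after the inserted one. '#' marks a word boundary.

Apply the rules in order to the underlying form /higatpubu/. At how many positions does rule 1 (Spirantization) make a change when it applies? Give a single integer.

1 Spirantization: [higatpubu] → [hihatpuvu]
2 Final Vowel Lowering: [hihatpuvu] → [hihatpuvo]
3 Velar Palatalization: no change — [hihatpuvo]
Rule 1 changed 2 position(s).

2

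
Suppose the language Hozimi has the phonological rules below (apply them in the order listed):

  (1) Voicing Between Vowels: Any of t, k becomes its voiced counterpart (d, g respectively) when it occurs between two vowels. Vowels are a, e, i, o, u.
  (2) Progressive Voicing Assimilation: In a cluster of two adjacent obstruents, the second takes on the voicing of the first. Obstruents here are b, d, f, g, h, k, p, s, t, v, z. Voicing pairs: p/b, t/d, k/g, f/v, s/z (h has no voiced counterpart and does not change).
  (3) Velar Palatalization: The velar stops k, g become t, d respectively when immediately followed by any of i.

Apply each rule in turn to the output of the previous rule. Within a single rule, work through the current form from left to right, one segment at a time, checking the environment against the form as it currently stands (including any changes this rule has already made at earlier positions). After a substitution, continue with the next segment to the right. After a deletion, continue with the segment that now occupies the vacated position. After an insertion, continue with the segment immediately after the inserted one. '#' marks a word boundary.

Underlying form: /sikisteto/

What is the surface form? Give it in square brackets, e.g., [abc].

(1) Voicing Between Vowels: [sikisteto] → [sigistedo]
(2) Progressive Voicing Assimilation: no change — [sigistedo]
(3) Velar Palatalization: [sigistedo] → [sidistedo]

[sidistedo]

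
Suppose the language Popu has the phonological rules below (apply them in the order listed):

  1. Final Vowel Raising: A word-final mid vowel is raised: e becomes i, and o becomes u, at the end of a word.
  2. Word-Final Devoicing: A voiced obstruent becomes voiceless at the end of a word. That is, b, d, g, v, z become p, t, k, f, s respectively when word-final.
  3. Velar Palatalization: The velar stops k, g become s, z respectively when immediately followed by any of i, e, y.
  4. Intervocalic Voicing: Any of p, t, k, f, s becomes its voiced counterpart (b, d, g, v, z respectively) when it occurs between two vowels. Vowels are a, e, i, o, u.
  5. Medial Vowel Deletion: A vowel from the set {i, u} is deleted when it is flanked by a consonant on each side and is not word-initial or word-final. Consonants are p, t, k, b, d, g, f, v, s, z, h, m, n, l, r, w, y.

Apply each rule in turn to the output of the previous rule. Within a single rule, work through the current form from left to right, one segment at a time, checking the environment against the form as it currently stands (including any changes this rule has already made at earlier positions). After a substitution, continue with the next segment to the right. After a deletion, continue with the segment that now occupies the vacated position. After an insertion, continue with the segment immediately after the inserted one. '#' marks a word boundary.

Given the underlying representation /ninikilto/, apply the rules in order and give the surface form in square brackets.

[nnzltu]

1 Final Vowel Raising: [ninikilto] → [ninikiltu]
2 Word-Final Devoicing: no change — [ninikiltu]
3 Velar Palatalization: [ninikiltu] → [ninisiltu]
4 Intervocalic Voicing: [ninisiltu] → [niniziltu]
5 Medial Vowel Deletion: [niniziltu] → [nnzltu]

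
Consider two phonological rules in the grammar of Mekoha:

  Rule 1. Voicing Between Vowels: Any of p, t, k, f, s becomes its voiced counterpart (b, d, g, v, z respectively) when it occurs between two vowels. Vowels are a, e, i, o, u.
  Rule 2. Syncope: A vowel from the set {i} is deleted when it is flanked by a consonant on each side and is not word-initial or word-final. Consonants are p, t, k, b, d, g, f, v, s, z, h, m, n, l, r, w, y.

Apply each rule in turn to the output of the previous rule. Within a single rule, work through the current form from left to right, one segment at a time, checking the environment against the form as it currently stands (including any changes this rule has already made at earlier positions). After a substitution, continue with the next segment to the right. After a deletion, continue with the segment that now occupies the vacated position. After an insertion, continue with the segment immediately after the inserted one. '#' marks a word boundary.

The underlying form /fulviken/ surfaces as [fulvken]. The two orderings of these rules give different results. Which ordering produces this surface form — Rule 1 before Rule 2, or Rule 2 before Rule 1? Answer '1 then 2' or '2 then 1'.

2 then 1

Order 1 then 2:
  1 Voicing Between Vowels: [fulviken] → [fulvigen]
  2 Syncope: [fulvigen] → [fulvgen]
  result: [fulvgen]
Order 2 then 1:
  2 Syncope: [fulviken] → [fulvken]
  1 Voicing Between Vowels: no change — [fulvken]
  result: [fulvken]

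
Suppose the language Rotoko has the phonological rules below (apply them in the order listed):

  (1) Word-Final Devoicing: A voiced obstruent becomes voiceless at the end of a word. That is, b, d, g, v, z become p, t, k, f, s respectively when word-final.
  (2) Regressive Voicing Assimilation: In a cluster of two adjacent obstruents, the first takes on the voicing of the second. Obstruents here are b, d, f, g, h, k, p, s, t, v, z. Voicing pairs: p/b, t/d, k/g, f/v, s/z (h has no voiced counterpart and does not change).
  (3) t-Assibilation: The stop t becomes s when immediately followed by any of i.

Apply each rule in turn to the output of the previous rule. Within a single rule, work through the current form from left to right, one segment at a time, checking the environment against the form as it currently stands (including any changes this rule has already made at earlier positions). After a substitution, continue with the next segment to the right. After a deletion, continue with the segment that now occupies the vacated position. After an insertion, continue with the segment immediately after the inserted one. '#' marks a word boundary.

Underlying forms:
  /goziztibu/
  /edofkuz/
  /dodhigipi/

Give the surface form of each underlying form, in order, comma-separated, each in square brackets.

/goziztibu/:
  (1) Word-Final Devoicing: no change — [goziztibu]
  (2) Regressive Voicing Assimilation: [goziztibu] → [gozistibu]
  (3) t-Assibilation: [gozistibu] → [gozissibu]
/edofkuz/:
  (1) Word-Final Devoicing: [edofkuz] → [edofkus]
  (2) Regressive Voicing Assimilation: no change — [edofkus]
  (3) t-Assibilation: no change — [edofkus]
/dodhigipi/:
  (1) Word-Final Devoicing: no change — [dodhigipi]
  (2) Regressive Voicing Assimilation: [dodhigipi] → [dothigipi]
  (3) t-Assibilation: no change — [dothigipi]

[gozissibu], [edofkus], [dothigipi]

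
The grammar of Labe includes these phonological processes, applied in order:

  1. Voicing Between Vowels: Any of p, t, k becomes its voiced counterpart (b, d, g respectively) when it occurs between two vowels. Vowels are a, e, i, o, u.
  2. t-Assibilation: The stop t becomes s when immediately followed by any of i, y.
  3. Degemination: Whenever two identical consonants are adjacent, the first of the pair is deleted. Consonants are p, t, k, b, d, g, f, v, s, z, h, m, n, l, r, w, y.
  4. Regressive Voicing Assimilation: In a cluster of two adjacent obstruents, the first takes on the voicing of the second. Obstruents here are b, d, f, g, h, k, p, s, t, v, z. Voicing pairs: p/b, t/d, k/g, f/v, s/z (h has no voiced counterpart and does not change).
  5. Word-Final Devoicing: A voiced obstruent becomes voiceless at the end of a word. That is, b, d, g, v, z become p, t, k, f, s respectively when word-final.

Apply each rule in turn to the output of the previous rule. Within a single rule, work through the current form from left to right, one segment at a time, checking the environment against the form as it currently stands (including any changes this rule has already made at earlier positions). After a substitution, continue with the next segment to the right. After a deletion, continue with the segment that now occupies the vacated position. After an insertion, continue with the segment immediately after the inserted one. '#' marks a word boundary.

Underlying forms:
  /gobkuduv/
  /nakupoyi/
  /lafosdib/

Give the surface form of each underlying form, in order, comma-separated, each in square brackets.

[gopkuduf], [naguboyi], [lafozdip]

/gobkuduv/:
  1 Voicing Between Vowels: no change — [gobkuduv]
  2 t-Assibilation: no change — [gobkuduv]
  3 Degemination: no change — [gobkuduv]
  4 Regressive Voicing Assimilation: [gobkuduv] → [gopkuduv]
  5 Word-Final Devoicing: [gopkuduv] → [gopkuduf]
/nakupoyi/:
  1 Voicing Between Vowels: [nakupoyi] → [naguboyi]
  2 t-Assibilation: no change — [naguboyi]
  3 Degemination: no change — [naguboyi]
  4 Regressive Voicing Assimilation: no change — [naguboyi]
  5 Word-Final Devoicing: no change — [naguboyi]
/lafosdib/:
  1 Voicing Between Vowels: no change — [lafosdib]
  2 t-Assibilation: no change — [lafosdib]
  3 Degemination: no change — [lafosdib]
  4 Regressive Voicing Assimilation: [lafosdib] → [lafozdib]
  5 Word-Final Devoicing: [lafozdib] → [lafozdip]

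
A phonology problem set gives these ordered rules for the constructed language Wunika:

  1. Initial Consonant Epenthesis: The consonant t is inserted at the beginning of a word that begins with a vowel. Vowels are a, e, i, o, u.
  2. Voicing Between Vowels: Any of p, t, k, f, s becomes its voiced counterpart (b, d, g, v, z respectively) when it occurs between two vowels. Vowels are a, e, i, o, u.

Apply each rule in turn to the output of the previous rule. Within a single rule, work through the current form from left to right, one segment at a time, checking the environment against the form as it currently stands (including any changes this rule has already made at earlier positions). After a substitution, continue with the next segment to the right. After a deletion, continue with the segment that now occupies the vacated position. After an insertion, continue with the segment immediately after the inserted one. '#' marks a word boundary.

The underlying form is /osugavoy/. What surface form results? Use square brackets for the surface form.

1 Initial Consonant Epenthesis: [osugavoy] → [tosugavoy]
2 Voicing Between Vowels: [tosugavoy] → [tozugavoy]

[tozugavoy]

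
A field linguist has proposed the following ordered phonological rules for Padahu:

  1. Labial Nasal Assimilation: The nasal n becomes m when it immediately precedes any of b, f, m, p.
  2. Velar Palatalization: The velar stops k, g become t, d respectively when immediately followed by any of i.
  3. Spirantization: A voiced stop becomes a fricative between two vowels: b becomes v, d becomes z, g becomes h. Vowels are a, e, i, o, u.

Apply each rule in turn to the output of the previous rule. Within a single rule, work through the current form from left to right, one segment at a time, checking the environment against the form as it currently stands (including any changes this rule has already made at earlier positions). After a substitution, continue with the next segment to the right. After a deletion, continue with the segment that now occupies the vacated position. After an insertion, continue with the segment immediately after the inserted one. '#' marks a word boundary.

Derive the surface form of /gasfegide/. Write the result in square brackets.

1 Labial Nasal Assimilation: no change — [gasfegide]
2 Velar Palatalization: [gasfegide] → [gasfedide]
3 Spirantization: [gasfedide] → [gasfezize]

[gasfezize]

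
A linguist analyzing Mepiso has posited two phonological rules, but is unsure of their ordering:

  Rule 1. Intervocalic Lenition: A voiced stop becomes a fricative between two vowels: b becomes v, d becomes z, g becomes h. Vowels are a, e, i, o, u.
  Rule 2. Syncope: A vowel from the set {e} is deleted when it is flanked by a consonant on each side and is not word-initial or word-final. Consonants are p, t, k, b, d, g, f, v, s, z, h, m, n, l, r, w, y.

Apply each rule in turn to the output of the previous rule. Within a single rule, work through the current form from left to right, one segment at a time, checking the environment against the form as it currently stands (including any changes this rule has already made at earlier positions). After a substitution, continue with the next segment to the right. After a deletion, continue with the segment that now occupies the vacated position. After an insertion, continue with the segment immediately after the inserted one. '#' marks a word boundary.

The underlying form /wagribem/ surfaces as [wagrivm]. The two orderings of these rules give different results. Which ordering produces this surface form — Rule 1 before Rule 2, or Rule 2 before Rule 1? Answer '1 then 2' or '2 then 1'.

1 then 2

Order 1 then 2:
  1 Intervocalic Lenition: [wagribem] → [wagrivem]
  2 Syncope: [wagrivem] → [wagrivm]
  result: [wagrivm]
Order 2 then 1:
  2 Syncope: [wagribem] → [wagribm]
  1 Intervocalic Lenition: no change — [wagribm]
  result: [wagribm]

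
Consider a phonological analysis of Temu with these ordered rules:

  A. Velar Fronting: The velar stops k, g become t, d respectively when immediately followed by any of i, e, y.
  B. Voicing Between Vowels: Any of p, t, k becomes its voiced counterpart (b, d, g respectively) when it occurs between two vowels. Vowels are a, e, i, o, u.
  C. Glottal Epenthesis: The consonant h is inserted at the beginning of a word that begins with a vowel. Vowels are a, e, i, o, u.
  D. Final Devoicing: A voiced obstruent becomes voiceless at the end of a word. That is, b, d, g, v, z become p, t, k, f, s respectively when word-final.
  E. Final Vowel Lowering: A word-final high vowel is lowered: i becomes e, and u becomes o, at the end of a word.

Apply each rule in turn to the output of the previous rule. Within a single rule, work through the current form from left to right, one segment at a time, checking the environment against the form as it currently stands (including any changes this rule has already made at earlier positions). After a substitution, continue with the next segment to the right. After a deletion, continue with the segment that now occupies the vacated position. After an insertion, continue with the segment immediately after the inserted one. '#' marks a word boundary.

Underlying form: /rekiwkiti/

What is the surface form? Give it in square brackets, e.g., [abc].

[rediwtide]

A Velar Fronting: [rekiwkiti] → [retiwtiti]
B Voicing Between Vowels: [retiwtiti] → [rediwtidi]
C Glottal Epenthesis: no change — [rediwtidi]
D Final Devoicing: no change — [rediwtidi]
E Final Vowel Lowering: [rediwtidi] → [rediwtide]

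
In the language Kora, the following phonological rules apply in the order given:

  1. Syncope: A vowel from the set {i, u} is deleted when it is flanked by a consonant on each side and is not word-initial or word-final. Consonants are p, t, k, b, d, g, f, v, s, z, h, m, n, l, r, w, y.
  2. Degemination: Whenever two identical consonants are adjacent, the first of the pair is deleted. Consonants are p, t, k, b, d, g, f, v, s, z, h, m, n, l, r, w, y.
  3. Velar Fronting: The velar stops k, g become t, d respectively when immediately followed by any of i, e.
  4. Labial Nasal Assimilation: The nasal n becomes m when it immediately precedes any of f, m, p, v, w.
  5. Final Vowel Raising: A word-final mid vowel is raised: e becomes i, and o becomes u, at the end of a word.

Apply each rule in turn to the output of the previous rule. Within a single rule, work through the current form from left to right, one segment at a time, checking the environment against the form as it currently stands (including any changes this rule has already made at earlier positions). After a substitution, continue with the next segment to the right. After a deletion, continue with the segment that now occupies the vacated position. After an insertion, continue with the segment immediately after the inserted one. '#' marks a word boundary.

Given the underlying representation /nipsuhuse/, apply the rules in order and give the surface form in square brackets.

1 Syncope: [nipsuhuse] → [npshse]
2 Degemination: no change — [npshse]
3 Velar Fronting: no change — [npshse]
4 Labial Nasal Assimilation: [npshse] → [mpshse]
5 Final Vowel Raising: [mpshse] → [mpshsi]

[mpshsi]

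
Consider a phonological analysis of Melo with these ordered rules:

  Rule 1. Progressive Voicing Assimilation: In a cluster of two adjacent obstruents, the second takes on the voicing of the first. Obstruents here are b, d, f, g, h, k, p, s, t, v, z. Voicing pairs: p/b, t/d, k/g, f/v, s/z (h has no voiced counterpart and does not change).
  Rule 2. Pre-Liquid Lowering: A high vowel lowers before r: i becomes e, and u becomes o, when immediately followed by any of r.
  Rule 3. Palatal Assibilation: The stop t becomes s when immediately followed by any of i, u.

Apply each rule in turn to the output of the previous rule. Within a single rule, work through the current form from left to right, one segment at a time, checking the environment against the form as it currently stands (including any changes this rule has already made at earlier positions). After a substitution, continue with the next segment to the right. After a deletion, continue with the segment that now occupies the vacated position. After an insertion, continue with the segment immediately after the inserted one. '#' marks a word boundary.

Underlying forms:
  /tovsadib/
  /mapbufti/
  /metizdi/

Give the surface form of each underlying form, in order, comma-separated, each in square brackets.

/tovsadib/:
  Rule 1 Progressive Voicing Assimilation: [tovsadib] → [tovzadib]
  Rule 2 Pre-Liquid Lowering: no change — [tovzadib]
  Rule 3 Palatal Assibilation: no change — [tovzadib]
/mapbufti/:
  Rule 1 Progressive Voicing Assimilation: [mapbufti] → [mappufti]
  Rule 2 Pre-Liquid Lowering: no change — [mappufti]
  Rule 3 Palatal Assibilation: [mappufti] → [mappufsi]
/metizdi/:
  Rule 1 Progressive Voicing Assimilation: no change — [metizdi]
  Rule 2 Pre-Liquid Lowering: no change — [metizdi]
  Rule 3 Palatal Assibilation: [metizdi] → [mesizdi]

[tovzadib], [mappufsi], [mesizdi]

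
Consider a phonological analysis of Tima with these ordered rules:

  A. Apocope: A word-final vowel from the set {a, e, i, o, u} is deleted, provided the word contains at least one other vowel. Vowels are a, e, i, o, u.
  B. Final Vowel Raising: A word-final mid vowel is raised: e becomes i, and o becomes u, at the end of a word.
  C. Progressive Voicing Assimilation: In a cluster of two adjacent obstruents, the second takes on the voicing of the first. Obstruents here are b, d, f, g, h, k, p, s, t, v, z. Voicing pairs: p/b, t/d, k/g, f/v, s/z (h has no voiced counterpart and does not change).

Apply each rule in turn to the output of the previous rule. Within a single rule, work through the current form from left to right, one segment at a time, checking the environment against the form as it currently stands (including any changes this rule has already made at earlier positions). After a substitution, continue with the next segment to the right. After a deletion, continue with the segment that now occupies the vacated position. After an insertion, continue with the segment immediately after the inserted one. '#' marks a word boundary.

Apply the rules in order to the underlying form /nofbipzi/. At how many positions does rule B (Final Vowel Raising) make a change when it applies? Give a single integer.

A Apocope: [nofbipzi] → [nofbipz]
B Final Vowel Raising: no change — [nofbipz]
C Progressive Voicing Assimilation: [nofbipz] → [nofpips]
Rule B changed 0 position(s).

0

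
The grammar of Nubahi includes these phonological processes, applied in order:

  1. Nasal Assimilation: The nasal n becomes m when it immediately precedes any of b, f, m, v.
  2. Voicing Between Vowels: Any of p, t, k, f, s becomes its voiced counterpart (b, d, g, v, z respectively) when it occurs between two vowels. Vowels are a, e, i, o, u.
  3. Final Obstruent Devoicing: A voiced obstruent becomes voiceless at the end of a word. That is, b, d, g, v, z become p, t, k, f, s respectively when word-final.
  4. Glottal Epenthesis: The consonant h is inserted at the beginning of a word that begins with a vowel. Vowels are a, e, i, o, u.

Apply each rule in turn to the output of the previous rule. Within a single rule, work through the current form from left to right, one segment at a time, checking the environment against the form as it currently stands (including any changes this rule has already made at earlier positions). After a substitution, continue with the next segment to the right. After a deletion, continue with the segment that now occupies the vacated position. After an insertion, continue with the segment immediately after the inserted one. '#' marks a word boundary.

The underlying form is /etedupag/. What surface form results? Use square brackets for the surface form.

[hededubak]

1 Nasal Assimilation: no change — [etedupag]
2 Voicing Between Vowels: [etedupag] → [ededubag]
3 Final Obstruent Devoicing: [ededubag] → [ededubak]
4 Glottal Epenthesis: [ededubak] → [hededubak]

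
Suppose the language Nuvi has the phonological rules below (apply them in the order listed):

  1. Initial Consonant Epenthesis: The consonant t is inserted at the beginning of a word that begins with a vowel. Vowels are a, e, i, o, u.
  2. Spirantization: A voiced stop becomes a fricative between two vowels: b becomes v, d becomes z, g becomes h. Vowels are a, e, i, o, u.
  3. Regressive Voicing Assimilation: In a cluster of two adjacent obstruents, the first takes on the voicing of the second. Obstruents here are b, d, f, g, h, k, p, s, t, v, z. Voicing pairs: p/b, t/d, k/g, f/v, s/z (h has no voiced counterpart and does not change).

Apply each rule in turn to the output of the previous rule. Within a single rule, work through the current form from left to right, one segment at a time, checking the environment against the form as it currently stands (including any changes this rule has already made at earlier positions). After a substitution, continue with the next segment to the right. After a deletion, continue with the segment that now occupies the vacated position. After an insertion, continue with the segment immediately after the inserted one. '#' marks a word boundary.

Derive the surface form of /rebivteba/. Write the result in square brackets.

1 Initial Consonant Epenthesis: no change — [rebivteba]
2 Spirantization: [rebivteba] → [revivteva]
3 Regressive Voicing Assimilation: [revivteva] → [revifteva]

[revifteva]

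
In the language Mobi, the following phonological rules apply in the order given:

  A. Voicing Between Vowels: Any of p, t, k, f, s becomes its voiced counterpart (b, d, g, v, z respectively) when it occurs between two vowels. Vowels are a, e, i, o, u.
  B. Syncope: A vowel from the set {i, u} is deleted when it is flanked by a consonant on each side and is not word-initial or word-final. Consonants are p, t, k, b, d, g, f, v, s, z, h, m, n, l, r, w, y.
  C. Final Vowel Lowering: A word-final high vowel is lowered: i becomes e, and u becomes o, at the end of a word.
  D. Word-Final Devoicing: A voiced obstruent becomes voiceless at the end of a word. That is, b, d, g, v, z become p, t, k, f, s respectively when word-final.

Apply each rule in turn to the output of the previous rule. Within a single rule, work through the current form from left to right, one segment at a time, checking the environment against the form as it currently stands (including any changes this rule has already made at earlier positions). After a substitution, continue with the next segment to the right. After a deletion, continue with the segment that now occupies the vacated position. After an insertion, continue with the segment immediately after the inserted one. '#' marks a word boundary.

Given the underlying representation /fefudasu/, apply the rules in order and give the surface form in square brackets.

[fevdazo]

A Voicing Between Vowels: [fefudasu] → [fevudazu]
B Syncope: [fevudazu] → [fevdazu]
C Final Vowel Lowering: [fevdazu] → [fevdazo]
D Word-Final Devoicing: no change — [fevdazo]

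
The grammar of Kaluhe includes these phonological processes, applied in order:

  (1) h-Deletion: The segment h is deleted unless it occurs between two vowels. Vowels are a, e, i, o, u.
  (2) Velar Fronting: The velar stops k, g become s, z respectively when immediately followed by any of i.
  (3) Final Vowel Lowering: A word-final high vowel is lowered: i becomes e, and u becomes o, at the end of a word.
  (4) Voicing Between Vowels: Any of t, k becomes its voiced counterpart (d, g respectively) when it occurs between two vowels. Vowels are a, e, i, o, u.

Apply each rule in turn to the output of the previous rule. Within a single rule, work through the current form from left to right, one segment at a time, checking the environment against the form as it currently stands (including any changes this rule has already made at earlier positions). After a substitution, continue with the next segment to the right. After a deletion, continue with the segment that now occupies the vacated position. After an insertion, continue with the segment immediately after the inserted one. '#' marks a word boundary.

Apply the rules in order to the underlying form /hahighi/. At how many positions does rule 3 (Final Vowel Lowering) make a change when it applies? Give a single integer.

(1) h-Deletion: [hahighi] → [ahigi]
(2) Velar Fronting: [ahigi] → [ahizi]
(3) Final Vowel Lowering: [ahizi] → [ahize]
(4) Voicing Between Vowels: no change — [ahize]
Rule 3 changed 1 position(s).

1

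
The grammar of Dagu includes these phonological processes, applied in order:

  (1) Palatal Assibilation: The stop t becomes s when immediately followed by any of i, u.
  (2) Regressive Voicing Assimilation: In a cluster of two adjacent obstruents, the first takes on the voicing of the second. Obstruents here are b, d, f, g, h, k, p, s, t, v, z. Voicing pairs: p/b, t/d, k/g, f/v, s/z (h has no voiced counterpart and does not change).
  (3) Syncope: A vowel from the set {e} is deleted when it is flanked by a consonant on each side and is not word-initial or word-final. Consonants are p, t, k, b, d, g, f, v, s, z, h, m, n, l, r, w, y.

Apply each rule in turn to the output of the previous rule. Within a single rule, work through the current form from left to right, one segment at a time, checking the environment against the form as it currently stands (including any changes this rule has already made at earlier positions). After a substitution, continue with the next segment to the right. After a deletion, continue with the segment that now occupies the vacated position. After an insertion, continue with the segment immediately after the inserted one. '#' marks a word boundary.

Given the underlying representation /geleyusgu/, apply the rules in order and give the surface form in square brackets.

[glyuzgu]

(1) Palatal Assibilation: no change — [geleyusgu]
(2) Regressive Voicing Assimilation: [geleyusgu] → [geleyuzgu]
(3) Syncope: [geleyuzgu] → [glyuzgu]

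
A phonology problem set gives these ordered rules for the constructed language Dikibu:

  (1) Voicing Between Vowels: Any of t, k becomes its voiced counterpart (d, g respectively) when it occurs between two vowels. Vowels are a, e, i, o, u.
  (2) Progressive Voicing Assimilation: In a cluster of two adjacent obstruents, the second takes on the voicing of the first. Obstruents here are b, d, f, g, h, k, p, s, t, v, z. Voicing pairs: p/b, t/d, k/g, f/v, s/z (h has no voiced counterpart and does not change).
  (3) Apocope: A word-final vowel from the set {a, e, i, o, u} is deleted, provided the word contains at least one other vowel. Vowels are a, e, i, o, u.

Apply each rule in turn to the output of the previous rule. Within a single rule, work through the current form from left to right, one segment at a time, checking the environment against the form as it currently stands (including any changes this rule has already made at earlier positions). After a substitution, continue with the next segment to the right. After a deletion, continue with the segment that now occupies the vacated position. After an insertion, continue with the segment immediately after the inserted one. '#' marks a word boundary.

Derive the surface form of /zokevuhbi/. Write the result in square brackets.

[zogevuhp]

(1) Voicing Between Vowels: [zokevuhbi] → [zogevuhbi]
(2) Progressive Voicing Assimilation: [zogevuhbi] → [zogevuhpi]
(3) Apocope: [zogevuhpi] → [zogevuhp]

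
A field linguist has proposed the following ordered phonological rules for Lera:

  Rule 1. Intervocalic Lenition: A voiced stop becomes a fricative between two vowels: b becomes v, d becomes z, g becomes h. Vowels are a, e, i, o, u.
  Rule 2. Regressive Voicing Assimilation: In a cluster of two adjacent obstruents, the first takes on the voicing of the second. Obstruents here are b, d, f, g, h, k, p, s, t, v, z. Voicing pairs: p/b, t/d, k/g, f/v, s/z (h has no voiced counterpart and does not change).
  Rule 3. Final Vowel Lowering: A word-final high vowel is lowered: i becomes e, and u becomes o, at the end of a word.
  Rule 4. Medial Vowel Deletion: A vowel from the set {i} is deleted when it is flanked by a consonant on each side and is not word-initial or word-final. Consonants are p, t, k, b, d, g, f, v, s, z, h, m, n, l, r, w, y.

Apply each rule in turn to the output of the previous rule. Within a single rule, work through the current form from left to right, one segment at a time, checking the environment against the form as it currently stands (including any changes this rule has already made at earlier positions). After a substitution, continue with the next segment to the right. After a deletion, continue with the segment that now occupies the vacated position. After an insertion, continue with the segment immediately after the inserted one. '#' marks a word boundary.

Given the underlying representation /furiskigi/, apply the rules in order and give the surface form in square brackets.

Rule 1 Intervocalic Lenition: [furiskigi] → [furiskihi]
Rule 2 Regressive Voicing Assimilation: no change — [furiskihi]
Rule 3 Final Vowel Lowering: [furiskihi] → [furiskihe]
Rule 4 Medial Vowel Deletion: [furiskihe] → [furskhe]

[furskhe]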